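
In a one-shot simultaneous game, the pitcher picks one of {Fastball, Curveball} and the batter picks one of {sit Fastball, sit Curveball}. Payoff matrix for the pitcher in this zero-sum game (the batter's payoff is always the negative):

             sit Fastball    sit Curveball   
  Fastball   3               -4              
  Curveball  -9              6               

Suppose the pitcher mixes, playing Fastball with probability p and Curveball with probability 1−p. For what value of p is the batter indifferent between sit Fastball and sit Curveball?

In a mixed equilibrium the batter is indifferent between sit Fastball and sit Curveball; this condition fixes p.
  the batter's payoff from sit Fastball: p·(-3) + (1−p)·9 = -12p + 9
  the batter's payoff from sit Curveball: p·4 + (1−p)·(-6) = 10p - 6
  -12p + 9 = 10p - 6  ⇒  -22p = -15  ⇒  p = 15/22.

p = 15/22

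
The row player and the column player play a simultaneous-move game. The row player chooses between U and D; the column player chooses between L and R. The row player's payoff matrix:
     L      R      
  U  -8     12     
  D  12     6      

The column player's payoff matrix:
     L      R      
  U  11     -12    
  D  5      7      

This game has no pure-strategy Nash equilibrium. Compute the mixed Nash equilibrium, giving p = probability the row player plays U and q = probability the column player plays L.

p = 2/25, q = 3/13

For the column player to be willing to mix, the column player must be indifferent between L and R, which pins down the row player's mix.
  the column player's expected payoff from L: p·11 + (1−p)·5 = 6p + 5
  the column player's expected payoff from R: p·(-12) + (1−p)·7 = -19p + 7
  6p + 5 = -19p + 7  ⇒  25p = 2  ⇒  p = 2/25.
In a mixed equilibrium the row player is indifferent between U and D; this condition fixes q.
  the row player's payoff from U: q·(-8) + (1−q)·12 = -20q + 12
  the row player's payoff from D: q·12 + (1−q)·6 = 6q + 6
  -20q + 12 = 6q + 6  ⇒  -26q = -6  ⇒  q = 3/13.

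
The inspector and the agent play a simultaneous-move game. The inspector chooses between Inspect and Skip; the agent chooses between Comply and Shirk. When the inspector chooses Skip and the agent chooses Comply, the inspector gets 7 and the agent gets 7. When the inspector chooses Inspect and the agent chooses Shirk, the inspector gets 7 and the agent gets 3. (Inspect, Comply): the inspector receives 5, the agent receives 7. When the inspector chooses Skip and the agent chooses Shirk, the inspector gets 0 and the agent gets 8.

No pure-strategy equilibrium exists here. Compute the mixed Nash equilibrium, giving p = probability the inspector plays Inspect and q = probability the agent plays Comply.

p = 1/5, q = 7/9

The inspector's mix must leave the agent indifferent between Comply and Shirk.
  the agent's expected payoff from Comply: p·7 + (1−p)·7 = 7
  the agent's expected payoff from Shirk: p·3 + (1−p)·8 = -5p + 8
  7 = -5p + 8  ⇒  5p = 1  ⇒  p = 1/5.
The inspector's indifference between Inspect and Skip determines the agent's mixing probability q:
  the inspector's payoff to Inspect: q·5 + (1−q)·7 = -2q + 7
  the inspector's payoff to Skip: q·7 + (1−q)·0 = 7q
  -2q + 7 = 7q  ⇒  -9q = -7  ⇒  q = 7/9.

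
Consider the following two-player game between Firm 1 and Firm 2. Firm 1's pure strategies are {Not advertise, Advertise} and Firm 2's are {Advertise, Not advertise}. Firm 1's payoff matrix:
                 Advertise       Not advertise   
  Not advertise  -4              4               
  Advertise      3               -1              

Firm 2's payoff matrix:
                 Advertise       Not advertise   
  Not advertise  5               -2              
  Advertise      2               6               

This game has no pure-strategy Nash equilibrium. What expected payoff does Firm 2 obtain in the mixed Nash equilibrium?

Firm 1's mix must leave Firm 2 indifferent between Advertise and Not advertise.
  Firm 2's payoff to Advertise: p·5 + (1−p)·2 = 3p + 2
  Firm 2's payoff to Not advertise: p·(-2) + (1−p)·6 = -8p + 6
  3p + 2 = -8p + 6  ⇒  11p = 4  ⇒  p = 4/11.
At equilibrium Firm 2 is indifferent across columns, so Firm 2's payoff equals the payoff from Advertise: (4/11)·5 + (7/11)·2 = 34/11.

34/11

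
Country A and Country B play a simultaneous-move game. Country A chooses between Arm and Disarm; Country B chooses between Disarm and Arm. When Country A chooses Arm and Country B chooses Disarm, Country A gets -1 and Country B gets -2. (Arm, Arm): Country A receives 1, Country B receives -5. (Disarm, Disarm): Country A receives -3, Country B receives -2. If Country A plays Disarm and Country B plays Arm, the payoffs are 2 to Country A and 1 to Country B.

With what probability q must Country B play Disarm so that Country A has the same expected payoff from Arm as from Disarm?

q = 1/3

For Country A to be willing to mix, Country A must be indifferent between Arm and Disarm, which pins down Country B's mix.
  Country A's payoff to Arm: q·(-1) + (1−q)·1 = -2q + 1
  Country A's payoff to Disarm: q·(-3) + (1−q)·2 = -5q + 2
  -2q + 1 = -5q + 2  ⇒  3q = 1  ⇒  q = 1/3.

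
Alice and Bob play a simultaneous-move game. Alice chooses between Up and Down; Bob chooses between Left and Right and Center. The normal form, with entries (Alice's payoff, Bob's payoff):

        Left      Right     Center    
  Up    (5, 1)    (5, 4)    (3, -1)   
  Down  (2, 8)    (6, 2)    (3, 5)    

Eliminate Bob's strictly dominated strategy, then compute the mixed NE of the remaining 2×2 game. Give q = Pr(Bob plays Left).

q = 1/4

Bob's strategy Center is strictly dominated by Left: 1 > -1 and 8 > 5. Eliminate Center.
In a mixed equilibrium Alice is indifferent between Up and Down; this condition fixes q.
  Alice's expected payoff from Up: q·5 + (1−q)·5 = 5
  Alice's expected payoff from Down: q·2 + (1−q)·6 = -4q + 6
  5 = -4q + 6  ⇒  4q = 1  ⇒  q = 1/4.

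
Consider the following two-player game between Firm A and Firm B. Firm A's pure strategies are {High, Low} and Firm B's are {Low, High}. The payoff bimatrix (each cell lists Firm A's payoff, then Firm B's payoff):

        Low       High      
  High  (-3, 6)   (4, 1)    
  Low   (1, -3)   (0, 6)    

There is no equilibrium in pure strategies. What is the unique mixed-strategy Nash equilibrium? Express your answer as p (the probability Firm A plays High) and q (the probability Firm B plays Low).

p = 9/14, q = 1/2

Firm A's mix must leave Firm B indifferent between Low and High.
  Firm B's payoff from Low: p·6 + (1−p)·(-3) = 9p - 3
  Firm B's payoff from High: p·1 + (1−p)·6 = -5p + 6
  9p - 3 = -5p + 6  ⇒  14p = 9  ⇒  p = 9/14.
In a mixed equilibrium Firm A is indifferent between High and Low; this condition fixes q.
  Firm A's payoff from High: q·(-3) + (1−q)·4 = -7q + 4
  Firm A's payoff from Low: q·1 + (1−q)·0 = q
  -7q + 4 = q  ⇒  -8q = -4  ⇒  q = 1/2.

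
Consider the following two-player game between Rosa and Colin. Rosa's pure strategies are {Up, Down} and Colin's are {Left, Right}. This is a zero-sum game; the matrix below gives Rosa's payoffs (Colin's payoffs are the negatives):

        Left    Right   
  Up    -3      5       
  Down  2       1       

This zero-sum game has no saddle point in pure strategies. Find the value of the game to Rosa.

In a mixed equilibrium Rosa is indifferent between Up and Down; this condition fixes q.
  Rosa's expected payoff from Up: q·(-3) + (1−q)·5 = -8q + 5
  Rosa's expected payoff from Down: q·2 + (1−q)·1 = q + 1
  -8q + 5 = q + 1  ⇒  -9q = -4  ⇒  q = 4/9.
The value is Rosa's expected payoff against this mix (using Up): (4/9)·(-3) + (5/9)·5 = 13/9.

v = 13/9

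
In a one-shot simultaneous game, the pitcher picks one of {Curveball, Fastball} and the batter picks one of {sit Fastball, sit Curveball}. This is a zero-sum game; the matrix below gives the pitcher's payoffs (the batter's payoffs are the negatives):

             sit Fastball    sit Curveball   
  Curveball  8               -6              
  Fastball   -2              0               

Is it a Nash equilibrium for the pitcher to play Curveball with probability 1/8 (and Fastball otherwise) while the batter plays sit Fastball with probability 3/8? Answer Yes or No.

Yes

Check the batter's indifference given the pitcher's mix p = 1/8:
  payoff from sit Fastball = 3/4; payoff from sit Curveball = 3/4 — equal.
Check the pitcher's indifference given the batter's mix q = 3/8:
  payoff from Curveball = -3/4; payoff from Fastball = -3/4 — equal.
Both players are indifferent, so neither can profitably deviate.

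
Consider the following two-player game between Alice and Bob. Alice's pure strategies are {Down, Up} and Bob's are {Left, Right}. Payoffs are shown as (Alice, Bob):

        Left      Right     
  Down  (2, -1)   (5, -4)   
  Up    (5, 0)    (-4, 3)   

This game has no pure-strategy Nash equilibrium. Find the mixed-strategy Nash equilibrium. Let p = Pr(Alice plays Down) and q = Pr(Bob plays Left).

p = 1/2, q = 3/4

Alice's mix must leave Bob indifferent between Left and Right.
  Bob's expected payoff from Left: p·(-1) + (1−p)·0 = -p
  Bob's expected payoff from Right: p·(-4) + (1−p)·3 = -7p + 3
  -p = -7p + 3  ⇒  6p = 3  ⇒  p = 1/2.
For Alice to be willing to mix, Alice must be indifferent between Down and Up, which pins down Bob's mix.
  Alice's payoff to Down: q·2 + (1−q)·5 = -3q + 5
  Alice's payoff to Up: q·5 + (1−q)·(-4) = 9q - 4
  -3q + 5 = 9q - 4  ⇒  -12q = -9  ⇒  q = 3/4.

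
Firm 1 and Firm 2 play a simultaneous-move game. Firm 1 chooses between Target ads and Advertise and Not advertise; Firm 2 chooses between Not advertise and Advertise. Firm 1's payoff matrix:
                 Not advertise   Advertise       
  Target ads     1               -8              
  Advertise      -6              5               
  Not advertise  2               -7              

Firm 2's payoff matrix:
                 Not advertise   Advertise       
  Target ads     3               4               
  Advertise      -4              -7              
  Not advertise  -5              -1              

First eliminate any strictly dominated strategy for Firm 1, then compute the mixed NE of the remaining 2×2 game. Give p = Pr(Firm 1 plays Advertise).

p = 4/7

Firm 1's strategy Target ads is strictly dominated by Not advertise: 2 > 1 and -7 > -8. Eliminate Target ads.
For Firm 2 to be willing to mix, Firm 2 must be indifferent between Not advertise and Advertise, which pins down Firm 1's mix.
  Firm 2's payoff to Not advertise: p·(-4) + (1−p)·(-5) = p - 5
  Firm 2's payoff to Advertise: p·(-7) + (1−p)·(-1) = -6p - 1
  p - 5 = -6p - 1  ⇒  7p = 4  ⇒  p = 4/7.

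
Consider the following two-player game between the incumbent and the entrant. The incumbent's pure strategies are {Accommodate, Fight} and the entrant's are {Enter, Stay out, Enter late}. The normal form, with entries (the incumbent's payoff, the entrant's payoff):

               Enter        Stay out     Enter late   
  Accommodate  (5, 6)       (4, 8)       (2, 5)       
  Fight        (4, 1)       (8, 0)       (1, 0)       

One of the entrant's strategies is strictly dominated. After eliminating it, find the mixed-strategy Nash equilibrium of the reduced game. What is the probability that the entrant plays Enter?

q = 4/5

The entrant's strategy Enter late is strictly dominated by Enter: 6 > 5 and 1 > 0. Eliminate Enter late.
The entrant's mix must leave the incumbent indifferent between Accommodate and Fight.
  the incumbent's payoff from Accommodate: q·5 + (1−q)·4 = q + 4
  the incumbent's payoff from Fight: q·4 + (1−q)·8 = -4q + 8
  q + 4 = -4q + 8  ⇒  5q = 4  ⇒  q = 4/5.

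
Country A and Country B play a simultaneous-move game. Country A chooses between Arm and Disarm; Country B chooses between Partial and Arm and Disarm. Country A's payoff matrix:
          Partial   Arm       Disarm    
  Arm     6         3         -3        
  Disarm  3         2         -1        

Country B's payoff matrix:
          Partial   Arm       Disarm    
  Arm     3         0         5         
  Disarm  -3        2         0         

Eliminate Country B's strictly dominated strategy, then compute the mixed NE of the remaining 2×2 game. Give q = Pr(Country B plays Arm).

Country B's strategy Partial is strictly dominated by Disarm: 5 > 3 and 0 > -3. Eliminate Partial.
In a mixed equilibrium Country A is indifferent between Arm and Disarm; this condition fixes q.
  Country A's payoff to Arm: q·3 + (1−q)·(-3) = 6q - 3
  Country A's payoff to Disarm: q·2 + (1−q)·(-1) = 3q - 1
  6q - 3 = 3q - 1  ⇒  3q = 2  ⇒  q = 2/3.

q = 2/3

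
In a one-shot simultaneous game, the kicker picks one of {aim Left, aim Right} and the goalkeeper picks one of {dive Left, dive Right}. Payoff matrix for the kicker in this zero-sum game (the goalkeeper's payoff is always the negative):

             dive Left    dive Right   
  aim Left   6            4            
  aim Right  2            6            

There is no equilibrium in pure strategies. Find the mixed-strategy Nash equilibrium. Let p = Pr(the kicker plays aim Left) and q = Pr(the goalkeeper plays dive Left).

p = 2/3, q = 1/3

Set the goalkeeper's expected payoff from dive Left equal to that from dive Right:
  the goalkeeper's expected payoff from dive Left: p·(-6) + (1−p)·(-2) = -4p - 2
  the goalkeeper's expected payoff from dive Right: p·(-4) + (1−p)·(-6) = 2p - 6
  -4p - 2 = 2p - 6  ⇒  -6p = -4  ⇒  p = 2/3.
For the kicker to be willing to mix, the kicker must be indifferent between aim Left and aim Right, which pins down the goalkeeper's mix.
  the kicker's payoff to aim Left: q·6 + (1−q)·4 = 2q + 4
  the kicker's payoff to aim Right: q·2 + (1−q)·6 = -4q + 6
  2q + 4 = -4q + 6  ⇒  6q = 2  ⇒  q = 1/3.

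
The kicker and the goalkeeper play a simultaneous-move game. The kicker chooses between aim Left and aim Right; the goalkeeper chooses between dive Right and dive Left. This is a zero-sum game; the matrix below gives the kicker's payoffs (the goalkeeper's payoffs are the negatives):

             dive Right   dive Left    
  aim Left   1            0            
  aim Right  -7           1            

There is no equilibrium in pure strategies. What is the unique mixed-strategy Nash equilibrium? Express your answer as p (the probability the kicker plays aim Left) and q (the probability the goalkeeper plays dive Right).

In a mixed equilibrium the goalkeeper is indifferent between dive Right and dive Left; this condition fixes p.
  the goalkeeper's payoff to dive Right: p·(-1) + (1−p)·7 = -8p + 7
  the goalkeeper's payoff to dive Left: p·0 + (1−p)·(-1) = p - 1
  -8p + 7 = p - 1  ⇒  -9p = -8  ⇒  p = 8/9.
The goalkeeper's mix must leave the kicker indifferent between aim Left and aim Right.
  the kicker's payoff from aim Left: q·1 + (1−q)·0 = q
  the kicker's payoff from aim Right: q·(-7) + (1−q)·1 = -8q + 1
  q = -8q + 1  ⇒  9q = 1  ⇒  q = 1/9.

p = 8/9, q = 1/9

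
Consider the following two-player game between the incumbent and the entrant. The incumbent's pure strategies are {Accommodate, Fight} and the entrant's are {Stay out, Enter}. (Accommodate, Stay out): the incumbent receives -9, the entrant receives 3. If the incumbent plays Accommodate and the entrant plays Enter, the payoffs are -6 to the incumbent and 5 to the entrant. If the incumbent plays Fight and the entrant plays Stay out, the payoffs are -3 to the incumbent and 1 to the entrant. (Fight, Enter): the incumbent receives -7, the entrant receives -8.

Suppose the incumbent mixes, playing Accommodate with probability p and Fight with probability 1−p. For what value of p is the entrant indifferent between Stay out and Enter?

The entrant's indifference between Stay out and Enter determines the incumbent's mixing probability p:
  the entrant's payoff to Stay out: p·3 + (1−p)·1 = 2p + 1
  the entrant's payoff to Enter: p·5 + (1−p)·(-8) = 13p - 8
  2p + 1 = 13p - 8  ⇒  -11p = -9  ⇒  p = 9/11.

p = 9/11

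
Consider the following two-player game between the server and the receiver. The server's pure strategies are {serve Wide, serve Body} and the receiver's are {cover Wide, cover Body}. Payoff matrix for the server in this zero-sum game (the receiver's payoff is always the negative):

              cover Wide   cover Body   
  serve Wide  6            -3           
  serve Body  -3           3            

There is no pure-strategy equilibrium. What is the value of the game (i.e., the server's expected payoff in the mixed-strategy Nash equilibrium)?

Set the server's expected payoff from serve Wide equal to that from serve Body:
  the server's expected payoff from serve Wide: q·6 + (1−q)·(-3) = 9q - 3
  the server's expected payoff from serve Body: q·(-3) + (1−q)·3 = -6q + 3
  9q - 3 = -6q + 3  ⇒  15q = 6  ⇒  q = 2/5.
The value is the server's expected payoff against this mix (using serve Wide): (2/5)·6 + (3/5)·(-3) = 3/5.

v = 3/5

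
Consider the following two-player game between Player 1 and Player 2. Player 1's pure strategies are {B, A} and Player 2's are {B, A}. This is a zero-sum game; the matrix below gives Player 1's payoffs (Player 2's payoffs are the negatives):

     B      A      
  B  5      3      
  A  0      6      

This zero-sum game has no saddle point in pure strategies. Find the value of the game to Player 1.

v = 15/4

In a mixed equilibrium Player 1 is indifferent between B and A; this condition fixes q.
  Player 1's expected payoff from B: q·5 + (1−q)·3 = 2q + 3
  Player 1's expected payoff from A: q·0 + (1−q)·6 = -6q + 6
  2q + 3 = -6q + 6  ⇒  8q = 3  ⇒  q = 3/8.
The value is Player 1's expected payoff against this mix (using B): (3/8)·5 + (5/8)·3 = 15/4.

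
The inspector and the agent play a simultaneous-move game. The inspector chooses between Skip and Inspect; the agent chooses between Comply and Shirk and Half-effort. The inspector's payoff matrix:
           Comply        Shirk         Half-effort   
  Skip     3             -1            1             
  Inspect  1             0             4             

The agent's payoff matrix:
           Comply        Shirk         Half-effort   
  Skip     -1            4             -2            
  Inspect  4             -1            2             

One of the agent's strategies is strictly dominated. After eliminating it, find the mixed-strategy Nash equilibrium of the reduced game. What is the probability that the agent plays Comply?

q = 1/3

The agent's strategy Half-effort is strictly dominated by Comply: -1 > -2 and 4 > 2. Eliminate Half-effort.
In a mixed equilibrium the inspector is indifferent between Skip and Inspect; this condition fixes q.
  the inspector's payoff to Skip: q·3 + (1−q)·(-1) = 4q - 1
  the inspector's payoff to Inspect: q·1 + (1−q)·0 = q
  4q - 1 = q  ⇒  3q = 1  ⇒  q = 1/3.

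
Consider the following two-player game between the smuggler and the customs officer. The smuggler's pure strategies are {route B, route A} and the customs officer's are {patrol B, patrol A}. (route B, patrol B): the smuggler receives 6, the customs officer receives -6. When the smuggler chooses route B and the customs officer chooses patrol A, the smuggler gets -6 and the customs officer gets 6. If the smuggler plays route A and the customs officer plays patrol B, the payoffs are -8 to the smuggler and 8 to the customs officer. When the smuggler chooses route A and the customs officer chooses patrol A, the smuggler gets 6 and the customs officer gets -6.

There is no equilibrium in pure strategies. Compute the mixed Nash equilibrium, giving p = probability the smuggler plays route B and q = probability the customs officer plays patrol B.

In a mixed equilibrium the customs officer is indifferent between patrol B and patrol A; this condition fixes p.
  the customs officer's expected payoff from patrol B: p·(-6) + (1−p)·8 = -14p + 8
  the customs officer's expected payoff from patrol A: p·6 + (1−p)·(-6) = 12p - 6
  -14p + 8 = 12p - 6  ⇒  -26p = -14  ⇒  p = 7/13.
The customs officer's mix must leave the smuggler indifferent between route B and route A.
  the smuggler's expected payoff from route B: q·6 + (1−q)·(-6) = 12q - 6
  the smuggler's expected payoff from route A: q·(-8) + (1−q)·6 = -14q + 6
  12q - 6 = -14q + 6  ⇒  26q = 12  ⇒  q = 6/13.

p = 7/13, q = 6/13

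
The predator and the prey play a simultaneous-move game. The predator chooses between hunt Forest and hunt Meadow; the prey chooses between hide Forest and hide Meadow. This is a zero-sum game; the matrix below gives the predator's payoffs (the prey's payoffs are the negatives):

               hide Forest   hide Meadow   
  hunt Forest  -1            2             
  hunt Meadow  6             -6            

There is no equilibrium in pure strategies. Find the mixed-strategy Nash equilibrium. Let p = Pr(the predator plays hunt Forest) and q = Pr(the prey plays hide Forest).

p = 4/5, q = 8/15

For the prey to be willing to mix, the prey must be indifferent between hide Forest and hide Meadow, which pins down the predator's mix.
  the prey's expected payoff from hide Forest: p·1 + (1−p)·(-6) = 7p - 6
  the prey's expected payoff from hide Meadow: p·(-2) + (1−p)·6 = -8p + 6
  7p - 6 = -8p + 6  ⇒  15p = 12  ⇒  p = 4/5.
The prey's mix must leave the predator indifferent between hunt Forest and hunt Meadow.
  the predator's expected payoff from hunt Forest: q·(-1) + (1−q)·2 = -3q + 2
  the predator's expected payoff from hunt Meadow: q·6 + (1−q)·(-6) = 12q - 6
  -3q + 2 = 12q - 6  ⇒  -15q = -8  ⇒  q = 8/15.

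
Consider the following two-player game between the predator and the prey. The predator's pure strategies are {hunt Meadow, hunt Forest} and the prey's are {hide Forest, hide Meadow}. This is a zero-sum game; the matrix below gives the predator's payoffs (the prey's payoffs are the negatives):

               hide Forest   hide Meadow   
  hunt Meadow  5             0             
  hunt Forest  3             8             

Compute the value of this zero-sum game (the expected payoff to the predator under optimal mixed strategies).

The predator's indifference between hunt Meadow and hunt Forest determines the prey's mixing probability q:
  the predator's payoff to hunt Meadow: q·5 + (1−q)·0 = 5q
  the predator's payoff to hunt Forest: q·3 + (1−q)·8 = -5q + 8
  5q = -5q + 8  ⇒  10q = 8  ⇒  q = 4/5.
The value is the predator's expected payoff against this mix (using hunt Meadow): (4/5)·5 + (1/5)·0 = 4.

v = 4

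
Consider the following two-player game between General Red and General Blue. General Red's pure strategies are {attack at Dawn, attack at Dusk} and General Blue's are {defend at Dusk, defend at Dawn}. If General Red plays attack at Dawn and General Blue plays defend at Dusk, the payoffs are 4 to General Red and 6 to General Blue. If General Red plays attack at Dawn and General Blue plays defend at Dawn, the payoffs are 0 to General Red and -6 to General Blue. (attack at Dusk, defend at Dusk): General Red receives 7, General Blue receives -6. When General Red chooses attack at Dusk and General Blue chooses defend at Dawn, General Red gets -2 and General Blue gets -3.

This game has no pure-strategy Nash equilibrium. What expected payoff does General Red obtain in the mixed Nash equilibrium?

8/5

General Blue's mix must leave General Red indifferent between attack at Dawn and attack at Dusk.
  General Red's payoff to attack at Dawn: q·4 + (1−q)·0 = 4q
  General Red's payoff to attack at Dusk: q·7 + (1−q)·(-2) = 9q - 2
  4q = 9q - 2  ⇒  -5q = -2  ⇒  q = 2/5.
At equilibrium General Red is indifferent across rows, so General Red's payoff equals the payoff from attack at Dawn: (2/5)·4 + (3/5)·0 = 8/5.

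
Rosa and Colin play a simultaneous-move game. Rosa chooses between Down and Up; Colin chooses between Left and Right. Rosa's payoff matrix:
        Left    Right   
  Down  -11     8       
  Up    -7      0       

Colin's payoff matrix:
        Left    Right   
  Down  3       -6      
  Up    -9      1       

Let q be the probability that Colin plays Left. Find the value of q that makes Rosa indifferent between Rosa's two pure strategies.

q = 2/3

Colin's mix must leave Rosa indifferent between Down and Up.
  Rosa's expected payoff from Down: q·(-11) + (1−q)·8 = -19q + 8
  Rosa's expected payoff from Up: q·(-7) + (1−q)·0 = -7q
  -19q + 8 = -7q  ⇒  -12q = -8  ⇒  q = 2/3.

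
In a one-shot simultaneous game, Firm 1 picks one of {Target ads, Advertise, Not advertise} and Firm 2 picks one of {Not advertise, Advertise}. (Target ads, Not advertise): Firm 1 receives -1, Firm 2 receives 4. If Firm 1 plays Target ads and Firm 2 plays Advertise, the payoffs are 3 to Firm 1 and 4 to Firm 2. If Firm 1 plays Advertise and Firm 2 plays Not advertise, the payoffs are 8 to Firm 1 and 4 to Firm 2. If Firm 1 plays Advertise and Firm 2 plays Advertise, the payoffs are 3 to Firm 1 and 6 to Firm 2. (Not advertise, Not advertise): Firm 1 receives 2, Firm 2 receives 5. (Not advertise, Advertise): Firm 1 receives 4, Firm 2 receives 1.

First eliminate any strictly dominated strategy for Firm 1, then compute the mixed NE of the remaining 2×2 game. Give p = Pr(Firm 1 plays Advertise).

p = 2/3

Firm 1's strategy Target ads is strictly dominated by Not advertise: 2 > -1 and 4 > 3. Eliminate Target ads.
In a mixed equilibrium Firm 2 is indifferent between Not advertise and Advertise; this condition fixes p.
  Firm 2's payoff to Not advertise: p·4 + (1−p)·5 = -p + 5
  Firm 2's payoff to Advertise: p·6 + (1−p)·1 = 5p + 1
  -p + 5 = 5p + 1  ⇒  -6p = -4  ⇒  p = 2/3.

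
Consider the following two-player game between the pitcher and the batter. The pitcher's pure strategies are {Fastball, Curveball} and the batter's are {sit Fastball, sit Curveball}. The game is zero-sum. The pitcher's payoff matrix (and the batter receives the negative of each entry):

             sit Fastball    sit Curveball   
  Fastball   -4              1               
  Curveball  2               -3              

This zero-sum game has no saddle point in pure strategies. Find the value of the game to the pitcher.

The batter's mix must leave the pitcher indifferent between Fastball and Curveball.
  the pitcher's payoff from Fastball: q·(-4) + (1−q)·1 = -5q + 1
  the pitcher's payoff from Curveball: q·2 + (1−q)·(-3) = 5q - 3
  -5q + 1 = 5q - 3  ⇒  -10q = -4  ⇒  q = 2/5.
The value is the pitcher's expected payoff against this mix (using Fastball): (2/5)·(-4) + (3/5)·1 = -1.

v = -1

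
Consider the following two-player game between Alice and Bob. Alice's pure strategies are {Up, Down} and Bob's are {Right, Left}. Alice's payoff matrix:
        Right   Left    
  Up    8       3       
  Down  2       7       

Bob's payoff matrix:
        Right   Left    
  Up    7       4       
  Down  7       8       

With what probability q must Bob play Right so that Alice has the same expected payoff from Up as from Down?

q = 2/5

Alice's indifference between Up and Down determines Bob's mixing probability q:
  Alice's payoff from Up: q·8 + (1−q)·3 = 5q + 3
  Alice's payoff from Down: q·2 + (1−q)·7 = -5q + 7
  5q + 3 = -5q + 7  ⇒  10q = 4  ⇒  q = 2/5.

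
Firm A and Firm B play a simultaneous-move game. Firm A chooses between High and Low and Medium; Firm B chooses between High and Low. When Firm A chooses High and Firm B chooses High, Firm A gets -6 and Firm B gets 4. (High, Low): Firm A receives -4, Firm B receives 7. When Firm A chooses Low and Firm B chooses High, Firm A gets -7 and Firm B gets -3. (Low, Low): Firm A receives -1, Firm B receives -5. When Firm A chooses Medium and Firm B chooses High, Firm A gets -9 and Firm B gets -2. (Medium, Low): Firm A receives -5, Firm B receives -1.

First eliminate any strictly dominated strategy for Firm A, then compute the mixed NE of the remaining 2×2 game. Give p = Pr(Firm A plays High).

Firm A's strategy Medium is strictly dominated by High: -6 > -9 and -4 > -5. Eliminate Medium.
Set Firm B's expected payoff from High equal to that from Low:
  Firm B's expected payoff from High: p·4 + (1−p)·(-3) = 7p - 3
  Firm B's expected payoff from Low: p·7 + (1−p)·(-5) = 12p - 5
  7p - 3 = 12p - 5  ⇒  -5p = -2  ⇒  p = 2/5.

p = 2/5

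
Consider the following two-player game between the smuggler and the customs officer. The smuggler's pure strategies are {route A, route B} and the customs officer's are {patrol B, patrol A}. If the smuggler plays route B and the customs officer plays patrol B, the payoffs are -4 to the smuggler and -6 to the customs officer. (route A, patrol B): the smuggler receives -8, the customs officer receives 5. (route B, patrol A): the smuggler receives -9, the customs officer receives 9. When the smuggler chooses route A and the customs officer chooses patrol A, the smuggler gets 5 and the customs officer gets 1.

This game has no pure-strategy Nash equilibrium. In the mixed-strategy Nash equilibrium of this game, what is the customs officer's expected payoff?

51/19

The smuggler's mix must leave the customs officer indifferent between patrol B and patrol A.
  the customs officer's expected payoff from patrol B: p·5 + (1−p)·(-6) = 11p - 6
  the customs officer's expected payoff from patrol A: p·1 + (1−p)·9 = -8p + 9
  11p - 6 = -8p + 9  ⇒  19p = 15  ⇒  p = 15/19.
At equilibrium the customs officer is indifferent across columns, so the customs officer's payoff equals the payoff from patrol B: (15/19)·5 + (4/19)·(-6) = 51/19.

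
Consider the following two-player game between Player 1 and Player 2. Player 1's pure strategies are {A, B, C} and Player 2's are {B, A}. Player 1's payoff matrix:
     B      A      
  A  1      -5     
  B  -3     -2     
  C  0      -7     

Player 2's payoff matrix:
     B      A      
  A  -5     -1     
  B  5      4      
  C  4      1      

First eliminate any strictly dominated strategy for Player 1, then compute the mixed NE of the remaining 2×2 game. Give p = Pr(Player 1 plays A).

Player 1's strategy C is strictly dominated by A: 1 > 0 and -5 > -7. Eliminate C.
For Player 2 to be willing to mix, Player 2 must be indifferent between B and A, which pins down Player 1's mix.
  Player 2's expected payoff from B: p·(-5) + (1−p)·5 = -10p + 5
  Player 2's expected payoff from A: p·(-1) + (1−p)·4 = -5p + 4
  -10p + 5 = -5p + 4  ⇒  -5p = -1  ⇒  p = 1/5.

p = 1/5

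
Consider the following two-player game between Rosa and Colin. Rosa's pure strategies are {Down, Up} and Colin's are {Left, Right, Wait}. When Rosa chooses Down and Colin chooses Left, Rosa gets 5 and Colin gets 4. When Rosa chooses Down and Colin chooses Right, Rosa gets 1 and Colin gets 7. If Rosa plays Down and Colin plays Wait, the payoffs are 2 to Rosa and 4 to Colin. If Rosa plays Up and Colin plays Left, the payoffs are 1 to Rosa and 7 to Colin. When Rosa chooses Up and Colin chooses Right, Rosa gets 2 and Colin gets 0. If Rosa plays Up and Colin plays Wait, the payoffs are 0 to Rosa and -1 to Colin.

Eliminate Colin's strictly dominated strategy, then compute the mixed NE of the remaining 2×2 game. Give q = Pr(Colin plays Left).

q = 1/5

Colin's strategy Wait is strictly dominated by Right: 7 > 4 and 0 > -1. Eliminate Wait.
Rosa's indifference between Down and Up determines Colin's mixing probability q:
  Rosa's payoff to Down: q·5 + (1−q)·1 = 4q + 1
  Rosa's payoff to Up: q·1 + (1−q)·2 = -q + 2
  4q + 1 = -q + 2  ⇒  5q = 1  ⇒  q = 1/5.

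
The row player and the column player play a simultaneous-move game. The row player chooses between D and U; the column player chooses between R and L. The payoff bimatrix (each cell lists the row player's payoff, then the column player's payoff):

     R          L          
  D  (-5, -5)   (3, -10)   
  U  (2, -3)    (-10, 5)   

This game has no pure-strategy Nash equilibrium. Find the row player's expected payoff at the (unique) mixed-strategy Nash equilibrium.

-11/5

The row player's indifference between D and U determines the column player's mixing probability q:
  the row player's payoff to D: q·(-5) + (1−q)·3 = -8q + 3
  the row player's payoff to U: q·2 + (1−q)·(-10) = 12q - 10
  -8q + 3 = 12q - 10  ⇒  -20q = -13  ⇒  q = 13/20.
At equilibrium the row player is indifferent across rows, so the row player's payoff equals the payoff from D: (13/20)·(-5) + (7/20)·3 = -11/5.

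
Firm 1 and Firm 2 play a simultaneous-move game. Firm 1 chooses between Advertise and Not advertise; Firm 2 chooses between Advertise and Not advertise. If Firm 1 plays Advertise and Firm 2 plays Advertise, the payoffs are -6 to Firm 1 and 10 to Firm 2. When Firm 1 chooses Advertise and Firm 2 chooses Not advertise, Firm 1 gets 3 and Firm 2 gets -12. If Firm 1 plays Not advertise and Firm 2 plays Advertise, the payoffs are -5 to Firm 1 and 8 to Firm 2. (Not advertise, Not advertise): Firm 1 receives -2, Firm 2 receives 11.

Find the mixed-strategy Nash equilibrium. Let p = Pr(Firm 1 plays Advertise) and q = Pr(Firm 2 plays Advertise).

p = 3/25, q = 5/6

Set Firm 2's expected payoff from Advertise equal to that from Not advertise:
  Firm 2's payoff from Advertise: p·10 + (1−p)·8 = 2p + 8
  Firm 2's payoff from Not advertise: p·(-12) + (1−p)·11 = -23p + 11
  2p + 8 = -23p + 11  ⇒  25p = 3  ⇒  p = 3/25.
Firm 1's indifference between Advertise and Not advertise determines Firm 2's mixing probability q:
  Firm 1's payoff from Advertise: q·(-6) + (1−q)·3 = -9q + 3
  Firm 1's payoff from Not advertise: q·(-5) + (1−q)·(-2) = -3q - 2
  -9q + 3 = -3q - 2  ⇒  -6q = -5  ⇒  q = 5/6.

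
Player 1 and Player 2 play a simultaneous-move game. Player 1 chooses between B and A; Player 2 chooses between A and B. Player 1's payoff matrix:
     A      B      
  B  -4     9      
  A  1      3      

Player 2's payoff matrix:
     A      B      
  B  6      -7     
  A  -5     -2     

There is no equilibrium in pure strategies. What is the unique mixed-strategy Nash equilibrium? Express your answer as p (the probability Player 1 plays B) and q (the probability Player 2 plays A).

p = 3/16, q = 6/11

Player 2's indifference between A and B determines Player 1's mixing probability p:
  Player 2's payoff from A: p·6 + (1−p)·(-5) = 11p - 5
  Player 2's payoff from B: p·(-7) + (1−p)·(-2) = -5p - 2
  11p - 5 = -5p - 2  ⇒  16p = 3  ⇒  p = 3/16.
Player 2's mix must leave Player 1 indifferent between B and A.
  Player 1's payoff to B: q·(-4) + (1−q)·9 = -13q + 9
  Player 1's payoff to A: q·1 + (1−q)·3 = -2q + 3
  -13q + 9 = -2q + 3  ⇒  -11q = -6  ⇒  q = 6/11.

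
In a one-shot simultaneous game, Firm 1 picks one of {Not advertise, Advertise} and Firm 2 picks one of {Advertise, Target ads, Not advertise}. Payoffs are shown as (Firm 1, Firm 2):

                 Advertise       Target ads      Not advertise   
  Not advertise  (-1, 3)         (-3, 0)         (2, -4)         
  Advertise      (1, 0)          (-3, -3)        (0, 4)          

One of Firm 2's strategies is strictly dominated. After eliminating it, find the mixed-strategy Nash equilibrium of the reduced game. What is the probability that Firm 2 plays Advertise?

Firm 2's strategy Target ads is strictly dominated by Advertise: 3 > 0 and 0 > -3. Eliminate Target ads.
Set Firm 1's expected payoff from Not advertise equal to that from Advertise:
  Firm 1's expected payoff from Not advertise: q·(-1) + (1−q)·2 = -3q + 2
  Firm 1's expected payoff from Advertise: q·1 + (1−q)·0 = q
  -3q + 2 = q  ⇒  -4q = -2  ⇒  q = 1/2.

q = 1/2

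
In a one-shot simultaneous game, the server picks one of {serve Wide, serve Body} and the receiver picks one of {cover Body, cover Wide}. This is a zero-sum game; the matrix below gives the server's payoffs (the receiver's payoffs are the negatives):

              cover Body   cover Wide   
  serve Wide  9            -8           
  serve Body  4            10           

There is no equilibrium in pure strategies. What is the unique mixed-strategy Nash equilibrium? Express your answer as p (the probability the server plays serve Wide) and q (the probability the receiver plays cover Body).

The receiver's indifference between cover Body and cover Wide determines the server's mixing probability p:
  the receiver's payoff from cover Body: p·(-9) + (1−p)·(-4) = -5p - 4
  the receiver's payoff from cover Wide: p·8 + (1−p)·(-10) = 18p - 10
  -5p - 4 = 18p - 10  ⇒  -23p = -6  ⇒  p = 6/23.
In a mixed equilibrium the server is indifferent between serve Wide and serve Body; this condition fixes q.
  the server's payoff to serve Wide: q·9 + (1−q)·(-8) = 17q - 8
  the server's payoff to serve Body: q·4 + (1−q)·10 = -6q + 10
  17q - 8 = -6q + 10  ⇒  23q = 18  ⇒  q = 18/23.

p = 6/23, q = 18/23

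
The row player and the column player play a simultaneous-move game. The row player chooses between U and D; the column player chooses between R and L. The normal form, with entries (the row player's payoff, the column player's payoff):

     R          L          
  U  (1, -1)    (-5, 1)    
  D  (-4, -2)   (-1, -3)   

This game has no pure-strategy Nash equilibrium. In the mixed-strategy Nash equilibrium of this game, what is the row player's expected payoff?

The column player's mix must leave the row player indifferent between U and D.
  the row player's payoff from U: q·1 + (1−q)·(-5) = 6q - 5
  the row player's payoff from D: q·(-4) + (1−q)·(-1) = -3q - 1
  6q - 5 = -3q - 1  ⇒  9q = 4  ⇒  q = 4/9.
At equilibrium the row player is indifferent across rows, so the row player's payoff equals the payoff from U: (4/9)·1 + (5/9)·(-5) = -7/3.

-7/3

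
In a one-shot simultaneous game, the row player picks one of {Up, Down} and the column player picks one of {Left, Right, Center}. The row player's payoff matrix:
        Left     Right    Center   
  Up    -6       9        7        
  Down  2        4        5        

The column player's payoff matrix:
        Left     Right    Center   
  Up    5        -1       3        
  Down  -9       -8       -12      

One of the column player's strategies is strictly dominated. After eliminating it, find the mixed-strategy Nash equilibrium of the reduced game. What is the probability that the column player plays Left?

q = 5/13

The column player's strategy Center is strictly dominated by Left: 5 > 3 and -9 > -12. Eliminate Center.
The column player's mix must leave the row player indifferent between Up and Down.
  the row player's payoff from Up: q·(-6) + (1−q)·9 = -15q + 9
  the row player's payoff from Down: q·2 + (1−q)·4 = -2q + 4
  -15q + 9 = -2q + 4  ⇒  -13q = -5  ⇒  q = 5/13.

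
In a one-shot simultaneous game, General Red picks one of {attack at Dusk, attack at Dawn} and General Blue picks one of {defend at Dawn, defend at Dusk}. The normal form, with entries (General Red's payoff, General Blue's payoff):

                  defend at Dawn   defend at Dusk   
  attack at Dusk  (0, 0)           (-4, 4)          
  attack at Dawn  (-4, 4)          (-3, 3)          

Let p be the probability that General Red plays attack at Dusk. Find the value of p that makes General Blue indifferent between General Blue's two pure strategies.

p = 1/5

For General Blue to be willing to mix, General Blue must be indifferent between defend at Dawn and defend at Dusk, which pins down General Red's mix.
  General Blue's expected payoff from defend at Dawn: p·0 + (1−p)·4 = -4p + 4
  General Blue's expected payoff from defend at Dusk: p·4 + (1−p)·3 = p + 3
  -4p + 4 = p + 3  ⇒  -5p = -1  ⇒  p = 1/5.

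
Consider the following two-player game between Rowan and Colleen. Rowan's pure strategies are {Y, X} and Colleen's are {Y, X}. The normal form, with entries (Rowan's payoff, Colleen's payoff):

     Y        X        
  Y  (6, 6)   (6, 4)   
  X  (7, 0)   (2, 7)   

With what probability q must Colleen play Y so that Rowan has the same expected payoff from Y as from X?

q = 4/5

In a mixed equilibrium Rowan is indifferent between Y and X; this condition fixes q.
  Rowan's payoff to Y: q·6 + (1−q)·6 = 6
  Rowan's payoff to X: q·7 + (1−q)·2 = 5q + 2
  6 = 5q + 2  ⇒  -5q = -4  ⇒  q = 4/5.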